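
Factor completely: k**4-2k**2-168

Substitute u = k**2 to get a quadratic in u, then factor.
k**2+12 is irreducible over ℤ (always positive, so no real roots).
k**2-14 is irreducible over ℤ (14 is not a perfect square).

(k**2+12)(k**2-14)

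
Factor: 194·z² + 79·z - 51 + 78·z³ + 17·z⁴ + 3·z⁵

By the rational root theorem, z = 1/3 is a root, so (3·z - 1) is a factor; dividing leaves z⁴ + 6·z³ + 28·z² + 74·z + 51.
Continuing, z = -1 is a root, giving the factor (z + 1) and quotient z³ + 5·z² + 23·z + 51.
Next, z = -3 is a root, so (z + 3) divides it; the quotient is z² + 2·z + 17.
The quadratic z² + 2·z + 17 has discriminant -64 < 0 and is irreducible over ℤ.

(3·z - 1)·(z + 1)·(z + 3)·(z² + 2·z + 17)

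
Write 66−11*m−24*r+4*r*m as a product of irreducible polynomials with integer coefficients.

(4*r−11)*(m−6)

Group as (4*r*m−24*r) + (−11*m+66) = 4*r*(m−6) − 11*(m−6).
Both groups share the factor (m−6).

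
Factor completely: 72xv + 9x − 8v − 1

(8v + 1)(9x − 1)

Group as (72xv + 9x) + (−8v − 1) = 9x(8v + 1) − (8v + 1).
Both groups share the factor (8v + 1).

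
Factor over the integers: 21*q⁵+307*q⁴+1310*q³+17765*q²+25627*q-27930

(3*q+7)*(7*q-5)*(q+14)*(q²-q+57)

Testing divisors of the constant over divisors of the leading coefficient, q = -14 is a root, giving the factor (q+14) and quotient 21*q⁴+13*q³+1128*q²+1973*q-1995.
Continuing, q = -7/3 is a root, giving the factor (3*q+7) and quotient 7*q³-12*q²+404*q-285.
Continuing, q = 5/7 is a root, giving the factor (7*q-5) and quotient q²-q+57.
The quadratic q²-q+57 has discriminant -227 < 0 and is irreducible over ℤ.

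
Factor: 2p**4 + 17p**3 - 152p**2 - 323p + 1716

(2p - 11)(p + 13)(p + 4)(p - 3)

Testing divisors of the constant over divisors of the leading coefficient, p = -4 is a root, giving the factor (p + 4) and quotient 2p**3 + 9p**2 - 188p + 429.
Then p = 11/2 is a root, so (2p - 11) divides it; the quotient is p**2 + 10p - 39.
The remaining quadratic factors as (p - 3)(p + 13).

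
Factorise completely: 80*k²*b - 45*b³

Factor out 5*b, leaving 16*k² - 9*b², which is a difference of two squares.

5*b*(4*k - 3*b)*(4*k + 3*b)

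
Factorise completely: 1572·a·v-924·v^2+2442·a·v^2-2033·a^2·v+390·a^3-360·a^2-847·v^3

(10·a-7·v)·(13·a-11·v-12)·(3·a-11·v)

Group: 10·a·(39·a^2-176·a·v-36·a+121·v^2+132·v) - 7·v·(39·a^2-176·a·v-36·a+121·v^2+132·v); both groups contain (39·a^2-176·a·v-36·a+121·v^2+132·v), so (10·a-7·v) is a factor with cofactor 39·a^2-176·a·v-36·a+121·v^2+132·v.
The cofactor groups again: 39·a^2-176·a·v-36·a+121·v^2+132·v = 13·a·(3·a-11·v) + (-11·v-12)·(3·a-11·v); both groups contain (3·a-11·v), giving (13·a-11·v-12)·(3·a-11·v).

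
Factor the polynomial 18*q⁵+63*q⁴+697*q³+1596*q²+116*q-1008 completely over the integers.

By the rational root theorem, q = -7/6 is a root, giving the factor (6*q+7) and quotient 3*q⁴+7*q³+108*q²+140*q-144.
Then q = -2 is a root, so (q+2) divides it; the quotient is 3*q³+q²+106*q-72.
Then q = 2/3 is a root, giving the factor (3*q-2) and quotient q²+q+36.
The quadratic q²+q+36 has discriminant -143 < 0 and is irreducible over ℤ.

(3*q-2)*(6*q+7)*(q+2)*(q²+q+36)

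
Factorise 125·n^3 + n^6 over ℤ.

n^3·(n + 5)·(n^2 - 5·n + 25)

Factor out n^3 first: what remains is n^3 + 125.
Recognize a sum of cubes with the parts 5 and n.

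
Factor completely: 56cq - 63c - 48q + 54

(7c - 6)(8q - 9)

Group as (56cq - 63c) + (-48q + 54) = 7c(8q - 9) - 6(8q - 9).
Both groups share the factor (8q - 9).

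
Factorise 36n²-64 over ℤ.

4(3n+4)(3n-4)

Every term has a factor of 4. Then 9n²-16 = (3n)² − (4)².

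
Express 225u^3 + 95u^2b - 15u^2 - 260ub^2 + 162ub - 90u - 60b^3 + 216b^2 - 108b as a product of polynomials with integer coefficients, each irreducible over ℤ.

Group: 5u(45u^2 + 64ub - 30u + 12b^2 - 36b) + (-5b + 3)(45u^2 + 64ub - 30u + 12b^2 - 36b); both groups contain (45u^2 + 64ub - 30u + 12b^2 - 36b), so (5u - 5b + 3) is a factor with cofactor 45u^2 + 64ub - 30u + 12b^2 - 36b.
The cofactor groups again: 45u^2 + 64ub - 30u + 12b^2 - 36b = 5u(9u + 2b - 6) + 6b(9u + 2b - 6); both groups contain (9u + 2b - 6), giving (5u + 6b)(9u + 2b - 6).

(5u - 5b + 3)(9u + 2b - 6)(5u + 6b)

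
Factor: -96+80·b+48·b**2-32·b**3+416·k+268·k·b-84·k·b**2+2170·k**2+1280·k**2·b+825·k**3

Group: 5·k·(165·k**2-8·k·b+38·k-4·b**2+12·b-8) + (8·b+12)·(165·k**2-8·k·b+38·k-4·b**2+12·b-8); both groups contain (165·k**2-8·k·b+38·k-4·b**2+12·b-8), so (5·k+8·b+12) is a factor with cofactor 165·k**2-8·k·b+38·k-4·b**2+12·b-8.
The cofactor groups again: 165·k**2-8·k·b+38·k-4·b**2+12·b-8 = 15·k·(11·k-2·b+4) + (2·b-2)·(11·k-2·b+4); both groups contain (11·k-2·b+4), giving (15·k+2·b-2)·(11·k-2·b+4).

(11·k-2·b+4)·(15·k+2·b-2)·(5·k+8·b+12)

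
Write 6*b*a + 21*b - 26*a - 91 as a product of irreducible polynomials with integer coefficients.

Group as (6*b*a + 21*b) + (-26*a - 91) = 3*b*(2*a + 7) - 13*(2*a + 7).
Both groups share the factor (2*a + 7).

(2*a + 7)*(3*b - 13)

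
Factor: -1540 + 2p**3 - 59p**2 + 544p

(2p - 11)(p - 10)(p - 14)

Testing divisors of the constant over divisors of the leading coefficient, p = 14 is a root, giving the factor (p - 14) and quotient 2p**2 - 31p + 110.
The remaining quadratic factors as (p - 10)(2p - 11).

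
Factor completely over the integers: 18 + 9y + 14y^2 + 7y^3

(y + 2)(7y^2 + 9)

Group as (7y^3 + 9y) + (14y^2 + 18) = y(7y^2 + 9) + 2(7y^2 + 9).
Both groups share the factor (7y^2 + 9).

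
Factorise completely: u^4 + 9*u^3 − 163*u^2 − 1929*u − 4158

(u + 11)*(u + 3)*(u + 9)*(u − 14)

Among the possible rational roots, u = −11 is a root, so (u + 11) is a factor; dividing leaves u^3 − 2*u^2 − 141*u − 378.
Continuing, u = 14 is a root, giving the factor (u − 14) and quotient u^2 + 12*u + 27.
The remaining quadratic factors as (u + 3)(u + 9).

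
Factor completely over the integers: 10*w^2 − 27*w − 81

Need a pair with product 10·(−81) = −810 and sum −27: that's 18 and −45.
Split the middle term: 10*w^2 + 18*w − 45*w − 81 = 2*w*(5*w + 9) − 9*(5*w + 9).

(2*w − 9)*(5*w + 9)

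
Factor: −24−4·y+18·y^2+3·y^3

(y+6)·(3·y^2−4)

Group as (3·y^3−4·y) + (18·y^2−24) = y·(3·y^2−4) + 6·(3·y^2−4).
Both groups share the factor (3·y^2−4).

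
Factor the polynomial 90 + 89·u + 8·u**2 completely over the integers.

Need a pair with product 8·90 = 720 and sum 89: that's 80 and 9.
Split the middle term: 8·u**2 + 80·u + 9·u + 90 = 8·u·(u + 10) + 9·(u + 10).

(8·u + 9)·(u + 10)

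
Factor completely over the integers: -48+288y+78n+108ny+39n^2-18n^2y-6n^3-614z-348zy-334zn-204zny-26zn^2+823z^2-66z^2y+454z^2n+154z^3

(14z-2n-6y+1)(z+3n+6)(11z+n-8)

Group: 11z(14z^2+40zn-6zy+85z-6n^2-18ny-9n-36y+6) + (n-8)(14z^2+40zn-6zy+85z-6n^2-18ny-9n-36y+6); both groups contain (14z^2+40zn-6zy+85z-6n^2-18ny-9n-36y+6), so (11z+n-8) is a factor with cofactor 14z^2+40zn-6zy+85z-6n^2-18ny-9n-36y+6.
The cofactor groups again: 14z^2+40zn-6zy+85z-6n^2-18ny-9n-36y+6 = 14z(z+3n+6) + (-2n-6y+1)(z+3n+6); both groups contain (z+3n+6), giving (14z-2n-6y+1)(z+3n+6).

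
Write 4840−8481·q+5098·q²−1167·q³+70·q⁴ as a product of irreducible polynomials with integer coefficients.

(2·q−5)·(5·q−8)·(7·q−11)·(q−11)

Testing divisors of the constant over divisors of the leading coefficient, q = 11/7 is a root, so (7·q−11) is a factor; dividing leaves 10·q³−151·q²+491·q−440.
Continuing, q = 5/2 is a root, so (2·q−5) is a factor; dividing leaves 5·q²−63·q+88.
The remaining quadratic factors as (q−11)(5·q−8).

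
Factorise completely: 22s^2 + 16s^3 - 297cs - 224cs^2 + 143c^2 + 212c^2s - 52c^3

-(13c - s)(4c - 8s - 11)(c - 2s)

Group: 4c(-13c^2 + 27cs - 2s^2) + (-8s - 11)(-13c^2 + 27cs - 2s^2); both groups contain (-13c^2 + 27cs - 2s^2), so (4c - 8s - 11) is a factor with cofactor -13c^2 + 27cs - 2s^2.
The cofactor groups again: -13c^2 + 27cs - 2s^2 = -c(13c - s) + 2s(13c - s); both groups contain (13c - s), giving -(c - 2s)(13c - s).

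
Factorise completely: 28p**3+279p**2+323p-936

(4p+13)(7p-9)(p+8)

Trying the rational-root candidates, p = -13/4 is a root, so (4p+13) is a factor; dividing leaves 7p**2+47p-72.
The remaining quadratic factors as (7p-9)(p+8).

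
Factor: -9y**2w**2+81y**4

9y**2(3y-w)(3y+w)

Factor out 9y**2, leaving 9y**2-w**2, which is a difference of two squares.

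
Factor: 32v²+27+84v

Need a pair with product 32·27 = 864 and sum 84: that's 12 and 72.
Split the middle term: 32v²+12v + 72v+27 = 4v(8v+3) + 9(8v+3).

(4v+9)(8v+3)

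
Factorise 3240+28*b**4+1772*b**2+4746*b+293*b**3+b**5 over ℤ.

(b+1)*(b+15)*(b+4)*(b**2+8*b+54)

Testing divisors of the constant over divisors of the leading coefficient, b = -15 is a root, so (b+15) divides it; the quotient is b**4+13*b**3+98*b**2+302*b+216.
Then b = -4 is a root, so (b+4) is a factor; dividing leaves b**3+9*b**2+62*b+54.
Continuing, b = -1 is a root, so (b+1) divides it; the quotient is b**2+8*b+54.
The quadratic b**2+8*b+54 has discriminant -152 < 0 and is irreducible over ℤ.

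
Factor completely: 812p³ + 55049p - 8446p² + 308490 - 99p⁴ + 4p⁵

(4p + 13)(p - 14)(p - 15)(p² + p + 113)

Trying the rational-root candidates, p = 14 is a root, giving the factor (p - 14) and quotient 4p⁴ - 43p³ + 210p² - 5506p - 22035.
Next, p = 15 is a root, giving the factor (p - 15) and quotient 4p³ + 17p² + 465p + 1469.
Continuing, p = -13/4 is a root, giving the factor (4p + 13) and quotient p² + p + 113.
The quadratic p² + p + 113 has discriminant -451 < 0 and is irreducible over ℤ.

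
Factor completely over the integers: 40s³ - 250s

10s(2s + 5)(2s - 5)

Pull out the common factor 10s; 4s² - 25 is a difference of squares.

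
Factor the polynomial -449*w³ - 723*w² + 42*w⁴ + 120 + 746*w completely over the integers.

(6*w - 5)*(7*w + 1)*(w + 2)*(w - 12)

Trying the rational-root candidates, w = -1/7 is a root, so (7*w + 1) is a factor; dividing leaves 6*w³ - 65*w² - 94*w + 120.
Then w = -2 is a root, so (w + 2) divides it; the quotient is 6*w² - 77*w + 60.
The remaining quadratic factors as (w - 12)(6*w - 5).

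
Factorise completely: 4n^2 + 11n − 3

(4n − 1)(n + 3)

Need a pair with product 4·(−3) = −12 and sum 11: that's 12 and −1.
Split the middle term: 4n^2 + 12n − n − 3 = 4n(n + 3) − (n + 3).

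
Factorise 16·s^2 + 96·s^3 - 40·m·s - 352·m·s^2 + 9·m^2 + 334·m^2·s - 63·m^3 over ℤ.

-(7·m - 6·s - 1)·(9·m - 4·s)·(m - 4·s)

Group: 9·m·(-7·m^2 + 34·m·s + m - 24·s^2 - 4·s) - 4·s·(-7·m^2 + 34·m·s + m - 24·s^2 - 4·s); both groups contain (-7·m^2 + 34·m·s + m - 24·s^2 - 4·s), so (9·m - 4·s) is a factor with cofactor -7·m^2 + 34·m·s + m - 24·s^2 - 4·s.
The cofactor groups again: -7·m^2 + 34·m·s + m - 24·s^2 - 4·s = -7·m·(m - 4·s) + (6·s + 1)·(m - 4·s); both groups contain (m - 4·s), giving -(7·m - 6·s - 1)·(m - 4·s).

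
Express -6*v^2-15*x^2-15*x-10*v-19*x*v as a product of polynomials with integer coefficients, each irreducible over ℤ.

-(3*x+2*v)*(5*x+3*v+5)

Group: -5*x*(3*x+2*v) + (-3*v-5)*(3*x+2*v); both groups contain (3*x+2*v).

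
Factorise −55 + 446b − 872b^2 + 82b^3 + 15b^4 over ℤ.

(3b − 1)(5b − 1)(b + 11)(b − 5)

Trying the rational-root candidates, b = 5 is a root, so (b − 5) is a factor; dividing leaves 15b^3 + 157b^2 − 87b + 11.
Then b = −11 is a root, so (b + 11) divides it; the quotient is 15b^2 − 8b + 1.
The remaining quadratic factors as (5b − 1)(3b − 1).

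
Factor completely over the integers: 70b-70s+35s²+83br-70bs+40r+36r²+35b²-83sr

Group: 7b(5b-5s+9r+10) + (-7s+4r)(5b-5s+9r+10); both groups contain (5b-5s+9r+10).

(5b-5s+9r+10)(7b-7s+4r)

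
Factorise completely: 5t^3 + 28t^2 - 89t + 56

(5t - 7)(t + 8)(t - 1)

Trying the rational-root candidates, t = 7/5 is a root, giving the factor (5t - 7) and quotient t^2 + 7t - 8.
The remaining quadratic factors as (t + 8)(t - 1).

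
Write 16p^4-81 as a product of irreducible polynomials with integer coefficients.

Write as (4p^2)² − (9)², then factor 4p^2-9 once more.

(2p+3)(2p-3)(4p^2+9)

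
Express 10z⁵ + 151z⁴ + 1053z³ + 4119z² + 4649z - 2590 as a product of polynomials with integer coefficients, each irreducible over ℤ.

By the rational root theorem, z = -5/2 is a root, giving the factor (2z + 5) and quotient 5z⁴ + 63z³ + 369z² + 1137z - 518.
Then z = -7 is a root, giving the factor (z + 7) and quotient 5z³ + 28z² + 173z - 74.
Continuing, z = 2/5 is a root, giving the factor (5z - 2) and quotient z² + 6z + 37.
The quadratic z² + 6z + 37 has discriminant -112 < 0 and is irreducible over ℤ.

(2z + 5)(5z - 2)(z + 7)(z² + 6z + 37)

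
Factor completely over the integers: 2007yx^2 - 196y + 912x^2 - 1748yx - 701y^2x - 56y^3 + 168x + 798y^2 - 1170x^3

Group: 7y(-8y^2 - 107yx + 114y + 195x^2 - 152x - 28) - 6x(-8y^2 - 107yx + 114y + 195x^2 - 152x - 28); both groups contain (-8y^2 - 107yx + 114y + 195x^2 - 152x - 28), so (7y - 6x) is a factor with cofactor -8y^2 - 107yx + 114y + 195x^2 - 152x - 28.
The cofactor groups again: -8y^2 - 107yx + 114y + 195x^2 - 152x - 28 = -8y(y + 15x - 14) + (13x + 2)(y + 15x - 14); both groups contain (y + 15x - 14), giving -(8y - 13x - 2)(y + 15x - 14).

-(8y - 13x - 2)(7y - 6x)(y + 15x - 14)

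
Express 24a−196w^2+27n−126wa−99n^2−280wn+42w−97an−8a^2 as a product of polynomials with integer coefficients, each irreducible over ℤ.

Group: −14w(14w+8a+9n) + (−a−11n+3)(14w+8a+9n); both groups contain (14w+8a+9n).

−(14w+8a+9n)(14w+a+11n−3)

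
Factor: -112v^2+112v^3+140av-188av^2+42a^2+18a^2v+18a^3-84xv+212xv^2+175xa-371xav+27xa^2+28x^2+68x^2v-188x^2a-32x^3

Group: 8x(-4x^2-25xa+12xv-6a^2-20av+16v^2) + (-3a+7v-7)(-4x^2-25xa+12xv-6a^2-20av+16v^2); both groups contain (-4x^2-25xa+12xv-6a^2-20av+16v^2), so (8x-3a+7v-7) is a factor with cofactor -4x^2-25xa+12xv-6a^2-20av+16v^2.
The cofactor groups again: -4x^2-25xa+12xv-6a^2-20av+16v^2 = -x(4x+a+4v) + (-6a+4v)(4x+a+4v); both groups contain (4x+a+4v), giving -(x+6a-4v)(4x+a+4v).

-(8x-3a+7v-7)(x+6a-4v)(4x+a+4v)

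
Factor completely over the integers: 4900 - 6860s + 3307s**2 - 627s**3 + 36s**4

(3s - 10)(3s - 7)(4s - 7)(s - 10)

Among the possible rational roots, s = 7/3 is a root, giving the factor (3s - 7) and quotient 12s**3 - 181s**2 + 680s - 700.
Continuing, s = 10 is a root, so (s - 10) is a factor; dividing leaves 12s**2 - 61s + 70.
The remaining quadratic factors as (3s - 10)(4s - 7).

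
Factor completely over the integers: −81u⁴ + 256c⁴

Write as (16c²)² − (9u²)², then factor 16c² − 9u² once more.

(4c + 3u)(4c − 3u)(16c² + 9u²)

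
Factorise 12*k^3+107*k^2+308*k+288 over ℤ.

(3*k+8)*(4*k+9)*(k+4)

Testing divisors of the constant over divisors of the leading coefficient, k = -9/4 is a root, giving the factor (4*k+9) and quotient 3*k^2+20*k+32.
The remaining quadratic factors as (3*k+8)(k+4).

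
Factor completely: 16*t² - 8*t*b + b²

Recognize a perfect-square trinomial with the parts b and 4*t.

(4*t - b)²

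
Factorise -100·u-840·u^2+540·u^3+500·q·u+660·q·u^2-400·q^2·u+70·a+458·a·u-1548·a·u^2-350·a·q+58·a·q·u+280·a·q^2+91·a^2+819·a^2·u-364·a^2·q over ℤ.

Group: 13·a·(-28·a·q+63·a·u+7·a+40·q·u-90·u^2-10·u) + (-10·q-6·u+10)·(-28·a·q+63·a·u+7·a+40·q·u-90·u^2-10·u); both groups contain (-28·a·q+63·a·u+7·a+40·q·u-90·u^2-10·u), so (13·a-10·q-6·u+10) is a factor with cofactor -28·a·q+63·a·u+7·a+40·q·u-90·u^2-10·u.
The cofactor groups again: -28·a·q+63·a·u+7·a+40·q·u-90·u^2-10·u = -4·q·(7·a-10·u) + (9·u+1)·(7·a-10·u); both groups contain (7·a-10·u), giving -(4·q-9·u-1)·(7·a-10·u).

-(13·a-10·q-6·u+10)·(4·q-9·u-1)·(7·a-10·u)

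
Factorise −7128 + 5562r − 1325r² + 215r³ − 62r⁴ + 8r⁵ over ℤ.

(2r − 9)(4r − 9)(r − 4)(r² + 3r + 22)

By the rational root theorem, r = 9/4 is a root, giving the factor (4r − 9) and quotient 2r⁴ − 11r³ + 29r² − 266r + 792.
Then r = 9/2 is a root, so (2r − 9) is a factor; dividing leaves r³ − r² + 10r − 88.
Continuing, r = 4 is a root, giving the factor (r − 4) and quotient r² + 3r + 22.
The quadratic r² + 3r + 22 has discriminant −79 < 0 and is irreducible over ℤ.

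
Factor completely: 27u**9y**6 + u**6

u**6(3uy**2 + 1)(9u**2y**4 - 3uy**2 + 1)

Pull out the common factor u**6, leaving 27u**3y**6 + 1.
Recognize a sum of cubes with the parts 1 and 3uy**2.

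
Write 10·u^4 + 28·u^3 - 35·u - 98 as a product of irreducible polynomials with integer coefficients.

(5·u + 14)·(2·u^3 - 7)

Group as (10·u^4 - 35·u) + (28·u^3 - 98) = 5·u·(2·u^3 - 7) + 14·(2·u^3 - 7).
Both groups share the factor (2·u^3 - 7).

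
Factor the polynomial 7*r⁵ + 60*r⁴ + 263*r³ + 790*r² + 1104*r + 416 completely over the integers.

(7*r + 4)*(r + 2)*(r + 4)*(r² + 2*r + 13)

Trying the rational-root candidates, r = −2 is a root, so (r + 2) divides it; the quotient is 7*r⁴ + 46*r³ + 171*r² + 448*r + 208.
Continuing, r = −4 is a root, so (r + 4) is a factor; dividing leaves 7*r³ + 18*r² + 99*r + 52.
Continuing, r = −4/7 is a root, so (7*r + 4) divides it; the quotient is r² + 2*r + 13.
The quadratic r² + 2*r + 13 has discriminant −48 < 0 and is irreducible over ℤ.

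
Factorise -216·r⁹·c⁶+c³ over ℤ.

-c³·(6·r³·c-1)·(36·r⁶·c²+6·r³·c+1)

Pull out the common factor c³, leaving -216·r⁹·c³+1.
Recognize a difference of cubes with the parts 1 and 6·r³·c.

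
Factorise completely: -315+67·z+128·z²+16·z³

Testing divisors of the constant over divisors of the leading coefficient, z = 5/4 is a root, giving the factor (4·z-5) and quotient 4·z²+37·z+63.
The remaining quadratic factors as (z+7)(4·z+9).

(4·z+9)·(4·z-5)·(z+7)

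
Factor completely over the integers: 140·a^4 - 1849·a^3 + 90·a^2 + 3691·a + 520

Trying the rational-root candidates, a = -5/4 is a root, so (4·a + 5) divides it; the quotient is 35·a^3 - 506·a^2 + 655·a + 104.
Then a = 8/5 is a root, so (5·a - 8) divides it; the quotient is 7·a^2 - 90·a - 13.
The remaining quadratic factors as (a - 13)(7·a + 1).

(4·a + 5)·(5·a - 8)·(7·a + 1)·(a - 13)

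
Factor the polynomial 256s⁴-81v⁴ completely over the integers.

(4s+3v)(4s-3v)(16s²+9v²)

(4s)⁴ − (3v)⁴ = ((4s)² − (3v)²)((4s)² + (3v)²); the first factor splits again, the second (16s²+9v²) is irreducible.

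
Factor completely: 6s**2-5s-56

Need a pair with product 6·(-56) = -336 and sum -5: that's 16 and -21.
Split the middle term: 6s**2+16s - 21s-56 = 2s(3s+8) - 7(3s+8).

(2s-7)(3s+8)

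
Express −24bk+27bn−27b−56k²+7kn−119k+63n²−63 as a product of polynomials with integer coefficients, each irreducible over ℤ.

Group: −3b(8k−9n+9) + (−7k−7n−7)(8k−9n+9); both groups contain (8k−9n+9).

−(3b+7k+7n+7)(8k−9n+9)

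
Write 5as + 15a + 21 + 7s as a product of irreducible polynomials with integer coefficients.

(5a + 7)(s + 3)

Group as (5as + 15a) + (7s + 21) = 5a(s + 3) + 7(s + 3).
Both groups share the factor (s + 3).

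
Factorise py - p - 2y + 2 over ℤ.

Group as (py - p) + (-2y + 2) = p(y - 1) - 2(y - 1).
Both groups share the factor (y - 1).

(p - 2)(y - 1)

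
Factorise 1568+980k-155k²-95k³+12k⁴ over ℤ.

(3k+7)(4k+7)(k-4)(k-8)

Among the possible rational roots, k = -7/3 is a root, so (3k+7) is a factor; dividing leaves 4k³-41k²+44k+224.
Then k = -7/4 is a root, so (4k+7) is a factor; dividing leaves k²-12k+32.
The remaining quadratic factors as (k-4)(k-8).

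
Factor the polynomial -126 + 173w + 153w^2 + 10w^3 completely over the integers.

By the rational root theorem, w = -9/5 is a root, so (5w + 9) divides it; the quotient is 2w^2 + 27w - 14.
The remaining quadratic factors as (w + 14)(2w - 1).

(2w - 1)(5w + 9)(w + 14)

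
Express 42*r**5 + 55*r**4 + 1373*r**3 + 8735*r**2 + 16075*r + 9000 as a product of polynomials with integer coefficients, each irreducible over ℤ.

Among the possible rational roots, r = -8/7 is a root, so (7*r + 8) divides it; the quotient is 6*r**4 + r**3 + 195*r**2 + 1025*r + 1125.
Continuing, r = -5/3 is a root, so (3*r + 5) is a factor; dividing leaves 2*r**3 - 3*r**2 + 70*r + 225.
Then r = -5/2 is a root, so (2*r + 5) divides it; the quotient is r**2 - 4*r + 45.
The quadratic r**2 - 4*r + 45 has discriminant -164 < 0 and is irreducible over ℤ.

(2*r + 5)*(3*r + 5)*(7*r + 8)*(r**2 - 4*r + 45)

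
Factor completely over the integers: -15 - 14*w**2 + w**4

Substitute u = w**2 to get a quadratic in u, then factor.
w**2 + 1 is irreducible over ℤ (sum of squares).
w**2 - 15 is irreducible over ℤ (15 is not a perfect square).

(w**2 + 1)*(w**2 - 15)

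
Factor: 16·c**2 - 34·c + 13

(2·c - 1)·(8·c - 13)

Need a pair with product 16·13 = 208 and sum -34: that's -26 and -8.
Split the middle term: 16·c**2 - 26·c - 8·c + 13 = 2·c·(8·c - 13) - (8·c - 13).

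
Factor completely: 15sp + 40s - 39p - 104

Group as (15sp + 40s) + (-39p - 104) = 5s(3p + 8) - 13(3p + 8).
Both groups share the factor (3p + 8).

(3p + 8)(5s - 13)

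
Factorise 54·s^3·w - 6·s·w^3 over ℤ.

Factor out 6·s·w, leaving 9·s^2 - w^2, which is a difference of two squares.

6·s·w·(3·s + w)·(3·s - w)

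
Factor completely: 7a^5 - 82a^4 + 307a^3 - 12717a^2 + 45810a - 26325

(7a - 5)(a - 15)(a - 3)(a^2 + 7a + 117)

By the rational root theorem, a = 15 is a root, so (a - 15) divides it; the quotient is 7a^4 + 23a^3 + 652a^2 - 2937a + 1755.
Then a = 5/7 is a root, so (7a - 5) divides it; the quotient is a^3 + 4a^2 + 96a - 351.
Next, a = 3 is a root, so (a - 3) divides it; the quotient is a^2 + 7a + 117.
The quadratic a^2 + 7a + 117 has discriminant -419 < 0 and is irreducible over ℤ.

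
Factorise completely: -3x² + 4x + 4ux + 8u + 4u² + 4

Group: 2u(2u - x + 2) + (3x + 2)(2u - x + 2); both groups contain (2u - x + 2).

(2u + 3x + 2)(2u - x + 2)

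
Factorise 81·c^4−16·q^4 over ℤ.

Difference of squares twice: with A = 3·c and B = 2·q, A⁴ − B⁴ = (A² − B²)(A² + B²), and A² − B² factors again.

(3·c+2·q)·(3·c−2·q)·(9·c^2+4·q^2)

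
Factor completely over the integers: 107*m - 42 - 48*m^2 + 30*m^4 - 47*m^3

(2*m + 3)*(3*m - 2)*(5*m - 7)*(m - 1)

Testing divisors of the constant over divisors of the leading coefficient, m = 7/5 is a root, giving the factor (5*m - 7) and quotient 6*m^3 - m^2 - 11*m + 6.
Continuing, m = -3/2 is a root, giving the factor (2*m + 3) and quotient 3*m^2 - 5*m + 2.
The remaining quadratic factors as (m - 1)(3*m - 2).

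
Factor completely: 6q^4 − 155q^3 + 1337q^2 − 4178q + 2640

Testing divisors of the constant over divisors of the leading coefficient, q = 8 is a root, so (q − 8) divides it; the quotient is 6q^3 − 107q^2 + 481q − 330.
Continuing, q = 11 is a root, so (q − 11) divides it; the quotient is 6q^2 − 41q + 30.
The remaining quadratic factors as (6q − 5)(q − 6).

(6q − 5)(q − 11)(q − 6)(q − 8)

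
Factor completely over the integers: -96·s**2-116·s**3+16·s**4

4·s**2·(4·s+3)·(s-8)

Pull out the common factor 4·s**2, then factor the remaining trinomial.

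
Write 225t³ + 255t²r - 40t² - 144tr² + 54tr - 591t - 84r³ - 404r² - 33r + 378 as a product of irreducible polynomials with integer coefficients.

(9t - 6r - 7)(5t + 2r + 9)(5t + 7r - 6)

Group: 5t(45t² - 12tr + 46t - 12r² - 68r - 63) + (7r - 6)(45t² - 12tr + 46t - 12r² - 68r - 63); both groups contain (45t² - 12tr + 46t - 12r² - 68r - 63), so (5t + 7r - 6) is a factor with cofactor 45t² - 12tr + 46t - 12r² - 68r - 63.
The cofactor groups again: 45t² - 12tr + 46t - 12r² - 68r - 63 = 9t(5t + 2r + 9) + (-6r - 7)(5t + 2r + 9); both groups contain (5t + 2r + 9), giving (9t - 6r - 7)(5t + 2r + 9).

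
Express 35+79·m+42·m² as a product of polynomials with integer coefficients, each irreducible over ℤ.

Need a pair with product 42·35 = 1470 and sum 79: that's 49 and 30.
Split the middle term: 42·m²+49·m + 30·m+35 = 7·m·(6·m+7) + 5·(6·m+7).

(6·m+7)·(7·m+5)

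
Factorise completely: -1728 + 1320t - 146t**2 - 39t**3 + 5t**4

(5t - 9)(t + 6)(t - 4)(t - 8)

Among the possible rational roots, t = 8 is a root, giving the factor (t - 8) and quotient 5t**3 + t**2 - 138t + 216.
Continuing, t = -6 is a root, so (t + 6) divides it; the quotient is 5t**2 - 29t + 36.
The remaining quadratic factors as (5t - 9)(t - 4).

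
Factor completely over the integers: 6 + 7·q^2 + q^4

(q^2 + 1)·(q^2 + 6)

Substitute u = q^2 to get a quadratic in u, then factor.
q^2 + 1 is irreducible over ℤ (sum of squares).
q^2 + 6 is irreducible over ℤ (always positive, so no real roots).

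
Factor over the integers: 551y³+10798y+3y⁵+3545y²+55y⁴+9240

(3y+4)(y+5)(y+7)(y²+5y+66)

Trying the rational-root candidates, y = -5 is a root, so (y+5) divides it; the quotient is 3y⁴+40y³+351y²+1790y+1848.
Next, y = -4/3 is a root, giving the factor (3y+4) and quotient y³+12y²+101y+462.
Then y = -7 is a root, so (y+7) is a factor; dividing leaves y²+5y+66.
The quadratic y²+5y+66 has discriminant -239 < 0 and is irreducible over ℤ.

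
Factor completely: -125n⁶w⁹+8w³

Every term has a factor of w³; factoring it out leaves -125n⁶w⁶+8.
Recognize a difference of cubes with the parts 2 and 5n²w².

-w³(5n²w²-2)(25n⁴w⁴+10n²w²+4)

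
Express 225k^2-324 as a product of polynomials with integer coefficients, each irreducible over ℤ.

Pull out the common factor 9; 25k^2-36 is a difference of squares.

9(5k+6)(5k-6)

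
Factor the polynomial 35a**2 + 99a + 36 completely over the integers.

Need a pair with product 35·36 = 1260 and sum 99: that's 15 and 84.
Split the middle term: 35a**2 + 15a + 84a + 36 = 5a(7a + 3) + 12(7a + 3).

(5a + 12)(7a + 3)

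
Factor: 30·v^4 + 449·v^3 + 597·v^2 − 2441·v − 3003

Among the possible rational roots, v = −7/6 is a root, giving the factor (6·v + 7) and quotient 5·v^3 + 69·v^2 + 19·v − 429.
Then v = 11/5 is a root, so (5·v − 11) is a factor; dividing leaves v^2 + 16·v + 39.
The remaining quadratic factors as (v + 13)(v + 3).

(5·v − 11)·(6·v + 7)·(v + 13)·(v + 3)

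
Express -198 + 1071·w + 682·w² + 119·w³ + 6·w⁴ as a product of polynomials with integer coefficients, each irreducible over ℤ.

(6·w - 1)·(w + 11)·(w + 3)·(w + 6)

By the rational root theorem, w = 1/6 is a root, so (6·w - 1) is a factor; dividing leaves w³ + 20·w² + 117·w + 198.
Then w = -6 is a root, so (w + 6) is a factor; dividing leaves w² + 14·w + 33.
The remaining quadratic factors as (w + 3)(w + 11).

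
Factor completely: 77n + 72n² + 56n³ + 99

(7n + 9)(8n² + 11)

Group as (56n³ + 77n) + (72n² + 99) = 7n(8n² + 11) + 9(8n² + 11).
Both groups share the factor (8n² + 11).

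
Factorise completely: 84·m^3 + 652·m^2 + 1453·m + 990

Testing divisors of the constant over divisors of the leading coefficient, m = -9/2 is a root, so (2·m + 9) is a factor; dividing leaves 42·m^2 + 137·m + 110.
The remaining quadratic factors as (6·m + 11)(7·m + 10).

(2·m + 9)·(6·m + 11)·(7·m + 10)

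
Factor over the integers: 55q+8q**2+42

(8q+7)(q+6)

Need a pair with product 8·42 = 336 and sum 55: that's 7 and 48.
Split the middle term: 8q**2+7q + 48q+42 = q(8q+7) + 6(8q+7).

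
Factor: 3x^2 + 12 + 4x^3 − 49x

(4x − 1)(x + 4)(x − 3)

Testing divisors of the constant over divisors of the leading coefficient, x = 1/4 is a root, so (4x − 1) is a factor; dividing leaves x^2 + x − 12.
The remaining quadratic factors as (x − 3)(x + 4).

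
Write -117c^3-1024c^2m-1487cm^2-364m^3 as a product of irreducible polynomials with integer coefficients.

Group: c(-117c^2-205cm-52m^2) + 7m(-117c^2-205cm-52m^2); both groups contain (-117c^2-205cm-52m^2), so (c+7m) is a factor with cofactor -117c^2-205cm-52m^2.
The cofactor groups again: -117c^2-205cm-52m^2 = -13c(9c+13m) - 4m(9c+13m); both groups contain (9c+13m), giving -(13c+4m)(9c+13m).

-(13c+4m)(9c+13m)(c+7m)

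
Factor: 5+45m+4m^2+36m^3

Group as (36m^3+45m) + (4m^2+5) = 9m(4m^2+5) + (4m^2+5).
Both groups share the factor (4m^2+5).

(9m+1)(4m^2+5)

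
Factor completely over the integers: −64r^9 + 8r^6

−8r^6(2r − 1)(4r^2 + 2r + 1)

Factor out 8r^6 first: what remains is −8r^3 + 1.
Recognize a difference of cubes with the parts 1 and 2r.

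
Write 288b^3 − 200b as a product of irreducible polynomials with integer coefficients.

8b(6b + 5)(6b − 5)

Every term has a factor of 8b. Then 36b^2 − 25 = (6b)² − (5)².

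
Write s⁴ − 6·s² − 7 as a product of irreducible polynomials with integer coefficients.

Substitute u = s² to get a quadratic in u, then factor.
s² − 7 is irreducible over ℤ (7 is not a perfect square).
s² + 1 is irreducible over ℤ (sum of squares).

(s² + 1)·(s² − 7)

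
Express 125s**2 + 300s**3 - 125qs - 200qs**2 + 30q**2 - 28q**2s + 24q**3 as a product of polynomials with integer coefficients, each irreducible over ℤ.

(2q - 5s)(3q - 5s)(4q + 12s + 5)

Group: 4q(6q**2 - 25qs + 25s**2) + (12s + 5)(6q**2 - 25qs + 25s**2); both groups contain (6q**2 - 25qs + 25s**2), so (4q + 12s + 5) is a factor with cofactor 6q**2 - 25qs + 25s**2.
The cofactor groups again: 6q**2 - 25qs + 25s**2 = 3q(2q - 5s) - 5s(2q - 5s); both groups contain (2q - 5s), giving (3q - 5s)(2q - 5s).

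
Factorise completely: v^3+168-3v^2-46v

(v+7)(v-4)(v-6)

Among the possible rational roots, v = 4 is a root, so (v-4) is a factor; dividing leaves v^2+v-42.
The remaining quadratic factors as (v-6)(v+7).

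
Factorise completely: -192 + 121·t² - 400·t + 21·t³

Trying the rational-root candidates, t = -3/7 is a root, so (7·t + 3) is a factor; dividing leaves 3·t² + 16·t - 64.
The remaining quadratic factors as (t + 8)(3·t - 8).

(3·t - 8)·(7·t + 3)·(t + 8)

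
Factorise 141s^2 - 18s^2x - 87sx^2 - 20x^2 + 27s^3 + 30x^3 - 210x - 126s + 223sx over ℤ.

Group: 3s(9s^2 - 21sx + 47s + 6x^2 - 4x - 42) + 5x(9s^2 - 21sx + 47s + 6x^2 - 4x - 42); both groups contain (9s^2 - 21sx + 47s + 6x^2 - 4x - 42), so (3s + 5x) is a factor with cofactor 9s^2 - 21sx + 47s + 6x^2 - 4x - 42.
The cofactor groups again: 9s^2 - 21sx + 47s + 6x^2 - 4x - 42 = s(9s - 3x - 7) + (-2x + 6)(9s - 3x - 7); both groups contain (9s - 3x - 7), giving (s - 2x + 6)(9s - 3x - 7).

(3s + 5x)(9s - 3x - 7)(s - 2x + 6)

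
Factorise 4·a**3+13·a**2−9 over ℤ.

(4·a−3)·(a+1)·(a+3)

Among the possible rational roots, a = −1 is a root, so (a+1) divides it; the quotient is 4·a**2+9·a−9.
The remaining quadratic factors as (a+3)(4·a−3).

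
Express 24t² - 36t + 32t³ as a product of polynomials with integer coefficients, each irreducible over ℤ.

Pull out the common factor 4t, then factor the remaining trinomial.

4t(2t + 3)(4t - 3)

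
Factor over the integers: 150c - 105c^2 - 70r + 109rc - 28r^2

-(7r - 15c)(4r - 7c + 10)

Group: -7r(4r - 7c + 10) + 15c(4r - 7c + 10); both groups contain (4r - 7c + 10).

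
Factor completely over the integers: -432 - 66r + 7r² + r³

Trying the rational-root candidates, r = -9 is a root, giving the factor (r + 9) and quotient r² - 2r - 48.
The remaining quadratic factors as (r - 8)(r + 6).

(r + 6)(r + 9)(r - 8)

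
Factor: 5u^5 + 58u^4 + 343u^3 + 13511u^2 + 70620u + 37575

(5u + 3)(u + 15)(u + 5)(u^2 - 9u + 167)

Among the possible rational roots, u = -15 is a root, so (u + 15) divides it; the quotient is 5u^4 - 17u^3 + 598u^2 + 4541u + 2505.
Then u = -3/5 is a root, so (5u + 3) divides it; the quotient is u^3 - 4u^2 + 122u + 835.
Then u = -5 is a root, giving the factor (u + 5) and quotient u^2 - 9u + 167.
The quadratic u^2 - 9u + 167 has discriminant -587 < 0 and is irreducible over ℤ.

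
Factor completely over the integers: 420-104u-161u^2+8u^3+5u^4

Among the possible rational roots, u = -6 is a root, so (u+6) divides it; the quotient is 5u^3-22u^2-29u+70.
Then u = 7/5 is a root, so (5u-7) is a factor; dividing leaves u^2-3u-10.
The remaining quadratic factors as (u+2)(u-5).

(5u-7)(u+2)(u+6)(u-5)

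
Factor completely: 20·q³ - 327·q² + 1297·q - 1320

(4·q - 15)·(5·q - 8)·(q - 11)

Trying the rational-root candidates, q = 11 is a root, so (q - 11) is a factor; dividing leaves 20·q² - 107·q + 120.
The remaining quadratic factors as (4·q - 15)(5·q - 8).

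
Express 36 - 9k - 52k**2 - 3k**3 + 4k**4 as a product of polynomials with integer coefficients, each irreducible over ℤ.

(4k - 3)(k + 1)(k + 3)(k - 4)

Among the possible rational roots, k = -1 is a root, so (k + 1) is a factor; dividing leaves 4k**3 - 7k**2 - 45k + 36.
Then k = 4 is a root, giving the factor (k - 4) and quotient 4k**2 + 9k - 9.
The remaining quadratic factors as (k + 3)(4k - 3).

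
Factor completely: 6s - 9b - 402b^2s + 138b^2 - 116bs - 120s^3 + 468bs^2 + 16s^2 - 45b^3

Group: 15b(-3b^2 - 28bs + 9b + 20s^2 - 6s) + (-6s - 1)(-3b^2 - 28bs + 9b + 20s^2 - 6s); both groups contain (-3b^2 - 28bs + 9b + 20s^2 - 6s), so (15b - 6s - 1) is a factor with cofactor -3b^2 - 28bs + 9b + 20s^2 - 6s.
The cofactor groups again: -3b^2 - 28bs + 9b + 20s^2 - 6s = -3b(b + 10s - 3) + 2s(b + 10s - 3); both groups contain (b + 10s - 3), giving -(3b - 2s)(b + 10s - 3).

-(15b - 6s - 1)(3b - 2s)(b + 10s - 3)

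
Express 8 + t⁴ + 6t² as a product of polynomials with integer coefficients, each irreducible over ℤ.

(t² + 2)(t² + 4)

Substitute u = t² to get a quadratic in u, then factor.
t² + 4 is irreducible over ℤ (sum of squares).
t² + 2 is irreducible over ℤ (always positive, so no real roots).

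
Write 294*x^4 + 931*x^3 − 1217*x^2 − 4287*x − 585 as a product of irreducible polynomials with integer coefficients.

(6*x + 13)*(7*x + 1)*(7*x − 15)*(x + 3)

By the rational root theorem, x = −3 is a root, giving the factor (x + 3) and quotient 294*x^3 + 49*x^2 − 1364*x − 195.
Then x = −1/7 is a root, so (7*x + 1) is a factor; dividing leaves 42*x^2 + x − 195.
The remaining quadratic factors as (7*x − 15)(6*x + 13).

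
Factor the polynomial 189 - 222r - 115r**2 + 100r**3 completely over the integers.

(4r - 3)(5r + 7)(5r - 9)

By the rational root theorem, r = 3/4 is a root, so (4r - 3) is a factor; dividing leaves 25r**2 - 10r - 63.
The remaining quadratic factors as (5r + 7)(5r - 9).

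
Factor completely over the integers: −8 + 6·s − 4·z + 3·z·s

Group as (3·z·s − 4·z) + (6·s − 8) = z·(3·s − 4) + 2·(3·s − 4).
Both groups share the factor (3·s − 4).

(3·s − 4)·(z + 2)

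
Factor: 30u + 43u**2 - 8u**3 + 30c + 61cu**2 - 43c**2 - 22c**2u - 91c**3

Group: 7c(-13c**2 - 5cu + 5c + 8u**2 + 5u) + (-u + 6)(-13c**2 - 5cu + 5c + 8u**2 + 5u); both groups contain (-13c**2 - 5cu + 5c + 8u**2 + 5u), so (7c - u + 6) is a factor with cofactor -13c**2 - 5cu + 5c + 8u**2 + 5u.
The cofactor groups again: -13c**2 - 5cu + 5c + 8u**2 + 5u = -13c(c + u) + (8u + 5)(c + u); both groups contain (c + u), giving -(13c - 8u - 5)(c + u).

-(13c - 8u - 5)(7c - u + 6)(c + u)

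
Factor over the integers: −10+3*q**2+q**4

Substitute u = q**2 to get a quadratic in u, then factor.
q**2−2 is irreducible over ℤ (2 is not a perfect square).
q**2+5 is irreducible over ℤ (always positive, so no real roots).

(q**2+5)*(q**2−2)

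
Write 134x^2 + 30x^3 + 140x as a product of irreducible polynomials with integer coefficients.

2x(3x + 5)(5x + 14)

Pull out the common factor 2x, then factor the remaining trinomial.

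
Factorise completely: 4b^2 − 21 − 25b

Need a pair with product 4·(−21) = −84 and sum −25: that's 3 and −28.
Split the middle term: 4b^2 + 3b − 28b − 21 = b(4b + 3) − 7(4b + 3).

(4b + 3)(b − 7)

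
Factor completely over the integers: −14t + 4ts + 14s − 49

(2s − 7)(2t + 7)

Group as (4ts − 14t) + (14s − 49) = 2t(2s − 7) + 7(2s − 7).
Both groups share the factor (2s − 7).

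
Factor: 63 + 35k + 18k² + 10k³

(5k + 9)(2k² + 7)

Group as (10k³ + 35k) + (18k² + 63) = 5k(2k² + 7) + 9(2k² + 7).
Both groups share the factor (2k² + 7).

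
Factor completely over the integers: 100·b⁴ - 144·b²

Factor out 4·b², leaving 25·b² - 36, which is a difference of two squares.

4·b²·(5·b + 6)·(5·b - 6)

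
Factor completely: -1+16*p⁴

(2*p+1)*(2*p-1)*(4*p²+1)

Write as (4*p²)² − (1)², then factor 4*p²-1 once more.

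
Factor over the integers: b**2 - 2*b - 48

Two integers with product -48 and sum -2 are 6 and -8.

(b + 6)*(b - 8)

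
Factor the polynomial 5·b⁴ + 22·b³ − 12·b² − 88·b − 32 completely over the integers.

Among the possible rational roots, b = −2/5 is a root, so (5·b + 2) divides it; the quotient is b³ + 4·b² − 4·b − 16.
Continuing, b = 2 is a root, giving the factor (b − 2) and quotient b² + 6·b + 8.
The remaining quadratic factors as (b + 4)(b + 2).

(5·b + 2)·(b + 2)·(b + 4)·(b − 2)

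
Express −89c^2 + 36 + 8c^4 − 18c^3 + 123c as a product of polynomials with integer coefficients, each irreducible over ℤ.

Among the possible rational roots, c = 4 is a root, so (c − 4) divides it; the quotient is 8c^3 + 14c^2 − 33c − 9.
Then c = 3/2 is a root, giving the factor (2c − 3) and quotient 4c^2 + 13c + 3.
The remaining quadratic factors as (c + 3)(4c + 1).

(2c − 3)(4c + 1)(c + 3)(c − 4)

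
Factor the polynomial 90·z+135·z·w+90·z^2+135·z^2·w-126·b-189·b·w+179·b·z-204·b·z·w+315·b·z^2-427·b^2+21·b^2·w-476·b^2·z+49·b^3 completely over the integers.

Group: 7·b·(7·b^2-63·b·z+3·b·w-61·b-27·z·w-18·z-27·w-18) - 5·z·(7·b^2-63·b·z+3·b·w-61·b-27·z·w-18·z-27·w-18); both groups contain (7·b^2-63·b·z+3·b·w-61·b-27·z·w-18·z-27·w-18), so (7·b-5·z) is a factor with cofactor 7·b^2-63·b·z+3·b·w-61·b-27·z·w-18·z-27·w-18.
The cofactor groups again: 7·b^2-63·b·z+3·b·w-61·b-27·z·w-18·z-27·w-18 = b·(7·b+3·w+2) + (-9·z-9)·(7·b+3·w+2); both groups contain (7·b+3·w+2), giving (b-9·z-9)·(7·b+3·w+2).

(7·b+3·w+2)·(7·b-5·z)·(b-9·z-9)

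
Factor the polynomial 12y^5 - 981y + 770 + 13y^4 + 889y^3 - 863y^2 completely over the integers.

Testing divisors of the constant over divisors of the leading coefficient, y = 5/4 is a root, so (4y - 5) divides it; the quotient is 3y^4 + 7y^3 + 231y^2 + 73y - 154.
Continuing, y = 2/3 is a root, so (3y - 2) divides it; the quotient is y^3 + 3y^2 + 79y + 77.
Next, y = -1 is a root, giving the factor (y + 1) and quotient y^2 + 2y + 77.
The quadratic y^2 + 2y + 77 has discriminant -304 < 0 and is irreducible over ℤ.

(3y - 2)(4y - 5)(y + 1)(y^2 + 2y + 77)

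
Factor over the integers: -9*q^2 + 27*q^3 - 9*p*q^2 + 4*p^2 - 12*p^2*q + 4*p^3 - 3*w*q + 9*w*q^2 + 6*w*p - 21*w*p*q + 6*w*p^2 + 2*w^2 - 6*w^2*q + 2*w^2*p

(2*w + 2*p + 3*q)*(w + 2*p - 3*q)*(p - 3*q + 1)

Group: p*(2*w^2 + 6*w*p - 3*w*q + 4*p^2 - 9*q^2) + (-3*q + 1)*(2*w^2 + 6*w*p - 3*w*q + 4*p^2 - 9*q^2); both groups contain (2*w^2 + 6*w*p - 3*w*q + 4*p^2 - 9*q^2), so (p - 3*q + 1) is a factor with cofactor 2*w^2 + 6*w*p - 3*w*q + 4*p^2 - 9*q^2.
The cofactor groups again: 2*w^2 + 6*w*p - 3*w*q + 4*p^2 - 9*q^2 = 2*w*(w + 2*p - 3*q) + (2*p + 3*q)*(w + 2*p - 3*q); both groups contain (w + 2*p - 3*q), giving (2*w + 2*p + 3*q)*(w + 2*p - 3*q).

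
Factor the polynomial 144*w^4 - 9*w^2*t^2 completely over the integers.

Pull out the common factor 9*w^2; 16*w^2 - t^2 is a difference of squares.

9*w^2*(4*w - t)*(4*w + t)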